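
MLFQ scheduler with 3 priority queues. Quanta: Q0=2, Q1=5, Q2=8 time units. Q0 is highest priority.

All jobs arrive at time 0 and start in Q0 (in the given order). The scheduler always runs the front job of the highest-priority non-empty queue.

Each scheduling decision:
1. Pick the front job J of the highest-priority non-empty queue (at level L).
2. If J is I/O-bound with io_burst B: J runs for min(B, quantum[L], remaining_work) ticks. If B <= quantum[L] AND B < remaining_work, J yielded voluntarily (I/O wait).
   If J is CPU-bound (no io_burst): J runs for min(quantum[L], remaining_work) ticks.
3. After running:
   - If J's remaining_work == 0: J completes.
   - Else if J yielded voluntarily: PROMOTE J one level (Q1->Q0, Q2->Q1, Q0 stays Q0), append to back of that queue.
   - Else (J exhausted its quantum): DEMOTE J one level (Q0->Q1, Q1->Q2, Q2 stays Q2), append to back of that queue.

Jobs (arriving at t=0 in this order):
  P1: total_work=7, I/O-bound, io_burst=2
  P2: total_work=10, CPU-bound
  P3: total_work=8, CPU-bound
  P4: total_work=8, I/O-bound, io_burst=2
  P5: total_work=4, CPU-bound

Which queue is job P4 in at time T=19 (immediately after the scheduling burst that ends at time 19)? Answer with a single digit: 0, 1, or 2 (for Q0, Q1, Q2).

t=0-2: P1@Q0 runs 2, rem=5, I/O yield, promote→Q0. Q0=[P2,P3,P4,P5,P1] Q1=[] Q2=[]
t=2-4: P2@Q0 runs 2, rem=8, quantum used, demote→Q1. Q0=[P3,P4,P5,P1] Q1=[P2] Q2=[]
t=4-6: P3@Q0 runs 2, rem=6, quantum used, demote→Q1. Q0=[P4,P5,P1] Q1=[P2,P3] Q2=[]
t=6-8: P4@Q0 runs 2, rem=6, I/O yield, promote→Q0. Q0=[P5,P1,P4] Q1=[P2,P3] Q2=[]
t=8-10: P5@Q0 runs 2, rem=2, quantum used, demote→Q1. Q0=[P1,P4] Q1=[P2,P3,P5] Q2=[]
t=10-12: P1@Q0 runs 2, rem=3, I/O yield, promote→Q0. Q0=[P4,P1] Q1=[P2,P3,P5] Q2=[]
t=12-14: P4@Q0 runs 2, rem=4, I/O yield, promote→Q0. Q0=[P1,P4] Q1=[P2,P3,P5] Q2=[]
t=14-16: P1@Q0 runs 2, rem=1, I/O yield, promote→Q0. Q0=[P4,P1] Q1=[P2,P3,P5] Q2=[]
t=16-18: P4@Q0 runs 2, rem=2, I/O yield, promote→Q0. Q0=[P1,P4] Q1=[P2,P3,P5] Q2=[]
t=18-19: P1@Q0 runs 1, rem=0, completes. Q0=[P4] Q1=[P2,P3,P5] Q2=[]
t=19-21: P4@Q0 runs 2, rem=0, completes. Q0=[] Q1=[P2,P3,P5] Q2=[]
t=21-26: P2@Q1 runs 5, rem=3, quantum used, demote→Q2. Q0=[] Q1=[P3,P5] Q2=[P2]
t=26-31: P3@Q1 runs 5, rem=1, quantum used, demote→Q2. Q0=[] Q1=[P5] Q2=[P2,P3]
t=31-33: P5@Q1 runs 2, rem=0, completes. Q0=[] Q1=[] Q2=[P2,P3]
t=33-36: P2@Q2 runs 3, rem=0, completes. Q0=[] Q1=[] Q2=[P3]
t=36-37: P3@Q2 runs 1, rem=0, completes. Q0=[] Q1=[] Q2=[]

Answer: 0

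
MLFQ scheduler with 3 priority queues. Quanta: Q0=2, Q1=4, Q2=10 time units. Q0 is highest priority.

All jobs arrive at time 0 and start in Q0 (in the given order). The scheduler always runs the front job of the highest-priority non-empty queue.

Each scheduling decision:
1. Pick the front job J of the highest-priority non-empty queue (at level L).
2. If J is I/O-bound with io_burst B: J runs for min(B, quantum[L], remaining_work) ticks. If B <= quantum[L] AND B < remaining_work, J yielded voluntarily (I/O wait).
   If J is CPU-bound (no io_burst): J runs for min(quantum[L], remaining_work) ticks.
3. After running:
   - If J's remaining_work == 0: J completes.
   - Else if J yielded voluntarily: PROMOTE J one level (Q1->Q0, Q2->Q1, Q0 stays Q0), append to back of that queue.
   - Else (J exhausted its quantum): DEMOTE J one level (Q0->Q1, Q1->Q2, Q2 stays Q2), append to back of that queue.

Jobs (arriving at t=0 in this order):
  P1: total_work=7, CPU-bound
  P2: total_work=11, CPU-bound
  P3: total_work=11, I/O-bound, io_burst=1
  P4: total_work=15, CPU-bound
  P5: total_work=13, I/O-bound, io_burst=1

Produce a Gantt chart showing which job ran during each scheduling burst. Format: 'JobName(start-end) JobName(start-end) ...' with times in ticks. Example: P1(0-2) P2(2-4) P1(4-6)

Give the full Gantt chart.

t=0-2: P1@Q0 runs 2, rem=5, quantum used, demote→Q1. Q0=[P2,P3,P4,P5] Q1=[P1] Q2=[]
t=2-4: P2@Q0 runs 2, rem=9, quantum used, demote→Q1. Q0=[P3,P4,P5] Q1=[P1,P2] Q2=[]
t=4-5: P3@Q0 runs 1, rem=10, I/O yield, promote→Q0. Q0=[P4,P5,P3] Q1=[P1,P2] Q2=[]
t=5-7: P4@Q0 runs 2, rem=13, quantum used, demote→Q1. Q0=[P5,P3] Q1=[P1,P2,P4] Q2=[]
t=7-8: P5@Q0 runs 1, rem=12, I/O yield, promote→Q0. Q0=[P3,P5] Q1=[P1,P2,P4] Q2=[]
t=8-9: P3@Q0 runs 1, rem=9, I/O yield, promote→Q0. Q0=[P5,P3] Q1=[P1,P2,P4] Q2=[]
t=9-10: P5@Q0 runs 1, rem=11, I/O yield, promote→Q0. Q0=[P3,P5] Q1=[P1,P2,P4] Q2=[]
t=10-11: P3@Q0 runs 1, rem=8, I/O yield, promote→Q0. Q0=[P5,P3] Q1=[P1,P2,P4] Q2=[]
t=11-12: P5@Q0 runs 1, rem=10, I/O yield, promote→Q0. Q0=[P3,P5] Q1=[P1,P2,P4] Q2=[]
t=12-13: P3@Q0 runs 1, rem=7, I/O yield, promote→Q0. Q0=[P5,P3] Q1=[P1,P2,P4] Q2=[]
t=13-14: P5@Q0 runs 1, rem=9, I/O yield, promote→Q0. Q0=[P3,P5] Q1=[P1,P2,P4] Q2=[]
t=14-15: P3@Q0 runs 1, rem=6, I/O yield, promote→Q0. Q0=[P5,P3] Q1=[P1,P2,P4] Q2=[]
t=15-16: P5@Q0 runs 1, rem=8, I/O yield, promote→Q0. Q0=[P3,P5] Q1=[P1,P2,P4] Q2=[]
t=16-17: P3@Q0 runs 1, rem=5, I/O yield, promote→Q0. Q0=[P5,P3] Q1=[P1,P2,P4] Q2=[]
t=17-18: P5@Q0 runs 1, rem=7, I/O yield, promote→Q0. Q0=[P3,P5] Q1=[P1,P2,P4] Q2=[]
t=18-19: P3@Q0 runs 1, rem=4, I/O yield, promote→Q0. Q0=[P5,P3] Q1=[P1,P2,P4] Q2=[]
t=19-20: P5@Q0 runs 1, rem=6, I/O yield, promote→Q0. Q0=[P3,P5] Q1=[P1,P2,P4] Q2=[]
t=20-21: P3@Q0 runs 1, rem=3, I/O yield, promote→Q0. Q0=[P5,P3] Q1=[P1,P2,P4] Q2=[]
t=21-22: P5@Q0 runs 1, rem=5, I/O yield, promote→Q0. Q0=[P3,P5] Q1=[P1,P2,P4] Q2=[]
t=22-23: P3@Q0 runs 1, rem=2, I/O yield, promote→Q0. Q0=[P5,P3] Q1=[P1,P2,P4] Q2=[]
t=23-24: P5@Q0 runs 1, rem=4, I/O yield, promote→Q0. Q0=[P3,P5] Q1=[P1,P2,P4] Q2=[]
t=24-25: P3@Q0 runs 1, rem=1, I/O yield, promote→Q0. Q0=[P5,P3] Q1=[P1,P2,P4] Q2=[]
t=25-26: P5@Q0 runs 1, rem=3, I/O yield, promote→Q0. Q0=[P3,P5] Q1=[P1,P2,P4] Q2=[]
t=26-27: P3@Q0 runs 1, rem=0, completes. Q0=[P5] Q1=[P1,P2,P4] Q2=[]
t=27-28: P5@Q0 runs 1, rem=2, I/O yield, promote→Q0. Q0=[P5] Q1=[P1,P2,P4] Q2=[]
t=28-29: P5@Q0 runs 1, rem=1, I/O yield, promote→Q0. Q0=[P5] Q1=[P1,P2,P4] Q2=[]
t=29-30: P5@Q0 runs 1, rem=0, completes. Q0=[] Q1=[P1,P2,P4] Q2=[]
t=30-34: P1@Q1 runs 4, rem=1, quantum used, demote→Q2. Q0=[] Q1=[P2,P4] Q2=[P1]
t=34-38: P2@Q1 runs 4, rem=5, quantum used, demote→Q2. Q0=[] Q1=[P4] Q2=[P1,P2]
t=38-42: P4@Q1 runs 4, rem=9, quantum used, demote→Q2. Q0=[] Q1=[] Q2=[P1,P2,P4]
t=42-43: P1@Q2 runs 1, rem=0, completes. Q0=[] Q1=[] Q2=[P2,P4]
t=43-48: P2@Q2 runs 5, rem=0, completes. Q0=[] Q1=[] Q2=[P4]
t=48-57: P4@Q2 runs 9, rem=0, completes. Q0=[] Q1=[] Q2=[]

Answer: P1(0-2) P2(2-4) P3(4-5) P4(5-7) P5(7-8) P3(8-9) P5(9-10) P3(10-11) P5(11-12) P3(12-13) P5(13-14) P3(14-15) P5(15-16) P3(16-17) P5(17-18) P3(18-19) P5(19-20) P3(20-21) P5(21-22) P3(22-23) P5(23-24) P3(24-25) P5(25-26) P3(26-27) P5(27-28) P5(28-29) P5(29-30) P1(30-34) P2(34-38) P4(38-42) P1(42-43) P2(43-48) P4(48-57)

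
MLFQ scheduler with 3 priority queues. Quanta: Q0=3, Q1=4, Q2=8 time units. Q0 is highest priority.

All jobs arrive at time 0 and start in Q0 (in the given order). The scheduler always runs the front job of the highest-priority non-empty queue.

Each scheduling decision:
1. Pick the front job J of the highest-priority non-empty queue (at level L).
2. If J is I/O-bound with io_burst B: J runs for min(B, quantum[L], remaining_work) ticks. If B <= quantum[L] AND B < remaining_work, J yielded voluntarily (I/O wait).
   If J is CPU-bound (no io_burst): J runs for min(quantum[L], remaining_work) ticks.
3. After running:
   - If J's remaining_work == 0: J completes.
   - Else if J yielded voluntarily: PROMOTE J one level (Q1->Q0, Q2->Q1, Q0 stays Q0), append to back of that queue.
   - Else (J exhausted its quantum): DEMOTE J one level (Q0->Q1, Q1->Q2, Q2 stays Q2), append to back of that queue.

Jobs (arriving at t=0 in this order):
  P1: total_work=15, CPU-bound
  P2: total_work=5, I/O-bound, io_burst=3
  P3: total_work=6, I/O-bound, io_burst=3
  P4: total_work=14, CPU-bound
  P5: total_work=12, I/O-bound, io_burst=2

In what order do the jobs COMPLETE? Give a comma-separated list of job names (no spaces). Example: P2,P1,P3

Answer: P2,P3,P5,P1,P4

Derivation:
t=0-3: P1@Q0 runs 3, rem=12, quantum used, demote→Q1. Q0=[P2,P3,P4,P5] Q1=[P1] Q2=[]
t=3-6: P2@Q0 runs 3, rem=2, I/O yield, promote→Q0. Q0=[P3,P4,P5,P2] Q1=[P1] Q2=[]
t=6-9: P3@Q0 runs 3, rem=3, I/O yield, promote→Q0. Q0=[P4,P5,P2,P3] Q1=[P1] Q2=[]
t=9-12: P4@Q0 runs 3, rem=11, quantum used, demote→Q1. Q0=[P5,P2,P3] Q1=[P1,P4] Q2=[]
t=12-14: P5@Q0 runs 2, rem=10, I/O yield, promote→Q0. Q0=[P2,P3,P5] Q1=[P1,P4] Q2=[]
t=14-16: P2@Q0 runs 2, rem=0, completes. Q0=[P3,P5] Q1=[P1,P4] Q2=[]
t=16-19: P3@Q0 runs 3, rem=0, completes. Q0=[P5] Q1=[P1,P4] Q2=[]
t=19-21: P5@Q0 runs 2, rem=8, I/O yield, promote→Q0. Q0=[P5] Q1=[P1,P4] Q2=[]
t=21-23: P5@Q0 runs 2, rem=6, I/O yield, promote→Q0. Q0=[P5] Q1=[P1,P4] Q2=[]
t=23-25: P5@Q0 runs 2, rem=4, I/O yield, promote→Q0. Q0=[P5] Q1=[P1,P4] Q2=[]
t=25-27: P5@Q0 runs 2, rem=2, I/O yield, promote→Q0. Q0=[P5] Q1=[P1,P4] Q2=[]
t=27-29: P5@Q0 runs 2, rem=0, completes. Q0=[] Q1=[P1,P4] Q2=[]
t=29-33: P1@Q1 runs 4, rem=8, quantum used, demote→Q2. Q0=[] Q1=[P4] Q2=[P1]
t=33-37: P4@Q1 runs 4, rem=7, quantum used, demote→Q2. Q0=[] Q1=[] Q2=[P1,P4]
t=37-45: P1@Q2 runs 8, rem=0, completes. Q0=[] Q1=[] Q2=[P4]
t=45-52: P4@Q2 runs 7, rem=0, completes. Q0=[] Q1=[] Q2=[]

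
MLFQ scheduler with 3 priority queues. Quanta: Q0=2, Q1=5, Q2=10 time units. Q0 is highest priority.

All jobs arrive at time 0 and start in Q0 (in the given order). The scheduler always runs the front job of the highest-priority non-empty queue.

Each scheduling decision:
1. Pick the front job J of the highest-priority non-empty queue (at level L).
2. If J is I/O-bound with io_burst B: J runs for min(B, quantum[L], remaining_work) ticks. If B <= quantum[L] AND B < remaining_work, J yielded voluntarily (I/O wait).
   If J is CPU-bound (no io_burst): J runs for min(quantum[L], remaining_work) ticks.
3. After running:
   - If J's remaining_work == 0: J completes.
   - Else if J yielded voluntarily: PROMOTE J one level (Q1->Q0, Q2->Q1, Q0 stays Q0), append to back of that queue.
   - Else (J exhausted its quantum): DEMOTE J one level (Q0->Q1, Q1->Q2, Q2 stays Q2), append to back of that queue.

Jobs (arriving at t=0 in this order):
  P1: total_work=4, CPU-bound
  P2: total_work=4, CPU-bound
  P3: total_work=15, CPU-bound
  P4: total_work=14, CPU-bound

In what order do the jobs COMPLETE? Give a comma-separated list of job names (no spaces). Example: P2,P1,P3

Answer: P1,P2,P3,P4

Derivation:
t=0-2: P1@Q0 runs 2, rem=2, quantum used, demote→Q1. Q0=[P2,P3,P4] Q1=[P1] Q2=[]
t=2-4: P2@Q0 runs 2, rem=2, quantum used, demote→Q1. Q0=[P3,P4] Q1=[P1,P2] Q2=[]
t=4-6: P3@Q0 runs 2, rem=13, quantum used, demote→Q1. Q0=[P4] Q1=[P1,P2,P3] Q2=[]
t=6-8: P4@Q0 runs 2, rem=12, quantum used, demote→Q1. Q0=[] Q1=[P1,P2,P3,P4] Q2=[]
t=8-10: P1@Q1 runs 2, rem=0, completes. Q0=[] Q1=[P2,P3,P4] Q2=[]
t=10-12: P2@Q1 runs 2, rem=0, completes. Q0=[] Q1=[P3,P4] Q2=[]
t=12-17: P3@Q1 runs 5, rem=8, quantum used, demote→Q2. Q0=[] Q1=[P4] Q2=[P3]
t=17-22: P4@Q1 runs 5, rem=7, quantum used, demote→Q2. Q0=[] Q1=[] Q2=[P3,P4]
t=22-30: P3@Q2 runs 8, rem=0, completes. Q0=[] Q1=[] Q2=[P4]
t=30-37: P4@Q2 runs 7, rem=0, completes. Q0=[] Q1=[] Q2=[]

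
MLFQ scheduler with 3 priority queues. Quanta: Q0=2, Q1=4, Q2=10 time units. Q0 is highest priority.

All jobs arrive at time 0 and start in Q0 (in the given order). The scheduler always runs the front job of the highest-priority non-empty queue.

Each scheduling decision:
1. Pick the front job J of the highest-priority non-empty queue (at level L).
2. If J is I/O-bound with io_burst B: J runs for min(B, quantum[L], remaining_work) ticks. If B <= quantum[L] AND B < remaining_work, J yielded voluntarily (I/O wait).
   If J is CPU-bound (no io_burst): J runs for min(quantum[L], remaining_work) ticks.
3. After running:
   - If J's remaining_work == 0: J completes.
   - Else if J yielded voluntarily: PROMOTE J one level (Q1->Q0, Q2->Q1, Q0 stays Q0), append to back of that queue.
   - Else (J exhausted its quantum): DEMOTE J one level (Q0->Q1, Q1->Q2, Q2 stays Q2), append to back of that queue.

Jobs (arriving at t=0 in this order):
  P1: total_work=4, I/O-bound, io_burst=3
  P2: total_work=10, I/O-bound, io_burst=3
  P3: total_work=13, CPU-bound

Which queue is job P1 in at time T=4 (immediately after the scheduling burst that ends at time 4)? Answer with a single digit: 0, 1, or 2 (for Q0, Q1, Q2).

Answer: 1

Derivation:
t=0-2: P1@Q0 runs 2, rem=2, quantum used, demote→Q1. Q0=[P2,P3] Q1=[P1] Q2=[]
t=2-4: P2@Q0 runs 2, rem=8, quantum used, demote→Q1. Q0=[P3] Q1=[P1,P2] Q2=[]
t=4-6: P3@Q0 runs 2, rem=11, quantum used, demote→Q1. Q0=[] Q1=[P1,P2,P3] Q2=[]
t=6-8: P1@Q1 runs 2, rem=0, completes. Q0=[] Q1=[P2,P3] Q2=[]
t=8-11: P2@Q1 runs 3, rem=5, I/O yield, promote→Q0. Q0=[P2] Q1=[P3] Q2=[]
t=11-13: P2@Q0 runs 2, rem=3, quantum used, demote→Q1. Q0=[] Q1=[P3,P2] Q2=[]
t=13-17: P3@Q1 runs 4, rem=7, quantum used, demote→Q2. Q0=[] Q1=[P2] Q2=[P3]
t=17-20: P2@Q1 runs 3, rem=0, completes. Q0=[] Q1=[] Q2=[P3]
t=20-27: P3@Q2 runs 7, rem=0, completes. Q0=[] Q1=[] Q2=[]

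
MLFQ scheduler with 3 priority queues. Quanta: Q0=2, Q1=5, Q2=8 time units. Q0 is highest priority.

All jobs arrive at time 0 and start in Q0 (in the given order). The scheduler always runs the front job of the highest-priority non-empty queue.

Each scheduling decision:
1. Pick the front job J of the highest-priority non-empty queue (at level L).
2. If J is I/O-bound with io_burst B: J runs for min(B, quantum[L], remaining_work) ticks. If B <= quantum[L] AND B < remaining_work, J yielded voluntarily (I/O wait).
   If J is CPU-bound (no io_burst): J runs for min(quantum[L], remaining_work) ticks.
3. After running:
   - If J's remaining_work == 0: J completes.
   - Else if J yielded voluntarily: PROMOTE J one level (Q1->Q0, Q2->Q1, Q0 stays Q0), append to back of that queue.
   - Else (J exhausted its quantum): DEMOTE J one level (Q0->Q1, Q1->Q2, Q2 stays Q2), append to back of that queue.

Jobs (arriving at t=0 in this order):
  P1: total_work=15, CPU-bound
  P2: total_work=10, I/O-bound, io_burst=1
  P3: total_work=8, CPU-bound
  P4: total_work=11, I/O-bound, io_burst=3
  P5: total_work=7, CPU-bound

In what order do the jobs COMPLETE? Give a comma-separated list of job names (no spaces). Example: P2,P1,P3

t=0-2: P1@Q0 runs 2, rem=13, quantum used, demote→Q1. Q0=[P2,P3,P4,P5] Q1=[P1] Q2=[]
t=2-3: P2@Q0 runs 1, rem=9, I/O yield, promote→Q0. Q0=[P3,P4,P5,P2] Q1=[P1] Q2=[]
t=3-5: P3@Q0 runs 2, rem=6, quantum used, demote→Q1. Q0=[P4,P5,P2] Q1=[P1,P3] Q2=[]
t=5-7: P4@Q0 runs 2, rem=9, quantum used, demote→Q1. Q0=[P5,P2] Q1=[P1,P3,P4] Q2=[]
t=7-9: P5@Q0 runs 2, rem=5, quantum used, demote→Q1. Q0=[P2] Q1=[P1,P3,P4,P5] Q2=[]
t=9-10: P2@Q0 runs 1, rem=8, I/O yield, promote→Q0. Q0=[P2] Q1=[P1,P3,P4,P5] Q2=[]
t=10-11: P2@Q0 runs 1, rem=7, I/O yield, promote→Q0. Q0=[P2] Q1=[P1,P3,P4,P5] Q2=[]
t=11-12: P2@Q0 runs 1, rem=6, I/O yield, promote→Q0. Q0=[P2] Q1=[P1,P3,P4,P5] Q2=[]
t=12-13: P2@Q0 runs 1, rem=5, I/O yield, promote→Q0. Q0=[P2] Q1=[P1,P3,P4,P5] Q2=[]
t=13-14: P2@Q0 runs 1, rem=4, I/O yield, promote→Q0. Q0=[P2] Q1=[P1,P3,P4,P5] Q2=[]
t=14-15: P2@Q0 runs 1, rem=3, I/O yield, promote→Q0. Q0=[P2] Q1=[P1,P3,P4,P5] Q2=[]
t=15-16: P2@Q0 runs 1, rem=2, I/O yield, promote→Q0. Q0=[P2] Q1=[P1,P3,P4,P5] Q2=[]
t=16-17: P2@Q0 runs 1, rem=1, I/O yield, promote→Q0. Q0=[P2] Q1=[P1,P3,P4,P5] Q2=[]
t=17-18: P2@Q0 runs 1, rem=0, completes. Q0=[] Q1=[P1,P3,P4,P5] Q2=[]
t=18-23: P1@Q1 runs 5, rem=8, quantum used, demote→Q2. Q0=[] Q1=[P3,P4,P5] Q2=[P1]
t=23-28: P3@Q1 runs 5, rem=1, quantum used, demote→Q2. Q0=[] Q1=[P4,P5] Q2=[P1,P3]
t=28-31: P4@Q1 runs 3, rem=6, I/O yield, promote→Q0. Q0=[P4] Q1=[P5] Q2=[P1,P3]
t=31-33: P4@Q0 runs 2, rem=4, quantum used, demote→Q1. Q0=[] Q1=[P5,P4] Q2=[P1,P3]
t=33-38: P5@Q1 runs 5, rem=0, completes. Q0=[] Q1=[P4] Q2=[P1,P3]
t=38-41: P4@Q1 runs 3, rem=1, I/O yield, promote→Q0. Q0=[P4] Q1=[] Q2=[P1,P3]
t=41-42: P4@Q0 runs 1, rem=0, completes. Q0=[] Q1=[] Q2=[P1,P3]
t=42-50: P1@Q2 runs 8, rem=0, completes. Q0=[] Q1=[] Q2=[P3]
t=50-51: P3@Q2 runs 1, rem=0, completes. Q0=[] Q1=[] Q2=[]

Answer: P2,P5,P4,P1,P3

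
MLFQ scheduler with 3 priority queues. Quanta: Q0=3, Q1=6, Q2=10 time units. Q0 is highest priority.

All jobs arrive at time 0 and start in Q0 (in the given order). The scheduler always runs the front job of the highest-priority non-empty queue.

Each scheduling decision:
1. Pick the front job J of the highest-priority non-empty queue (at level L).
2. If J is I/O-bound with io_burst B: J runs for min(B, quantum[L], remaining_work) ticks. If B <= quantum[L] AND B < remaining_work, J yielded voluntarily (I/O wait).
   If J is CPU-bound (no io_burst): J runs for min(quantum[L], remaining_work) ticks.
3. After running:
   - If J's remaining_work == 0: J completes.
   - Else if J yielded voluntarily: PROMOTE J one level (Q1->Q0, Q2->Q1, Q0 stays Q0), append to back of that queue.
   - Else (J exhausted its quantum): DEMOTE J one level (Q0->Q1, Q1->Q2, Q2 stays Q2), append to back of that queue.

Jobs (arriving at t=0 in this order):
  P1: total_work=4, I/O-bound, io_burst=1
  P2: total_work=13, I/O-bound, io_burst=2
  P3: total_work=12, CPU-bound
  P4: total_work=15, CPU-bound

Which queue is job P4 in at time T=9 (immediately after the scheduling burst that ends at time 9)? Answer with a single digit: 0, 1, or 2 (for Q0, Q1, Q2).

Answer: 1

Derivation:
t=0-1: P1@Q0 runs 1, rem=3, I/O yield, promote→Q0. Q0=[P2,P3,P4,P1] Q1=[] Q2=[]
t=1-3: P2@Q0 runs 2, rem=11, I/O yield, promote→Q0. Q0=[P3,P4,P1,P2] Q1=[] Q2=[]
t=3-6: P3@Q0 runs 3, rem=9, quantum used, demote→Q1. Q0=[P4,P1,P2] Q1=[P3] Q2=[]
t=6-9: P4@Q0 runs 3, rem=12, quantum used, demote→Q1. Q0=[P1,P2] Q1=[P3,P4] Q2=[]
t=9-10: P1@Q0 runs 1, rem=2, I/O yield, promote→Q0. Q0=[P2,P1] Q1=[P3,P4] Q2=[]
t=10-12: P2@Q0 runs 2, rem=9, I/O yield, promote→Q0. Q0=[P1,P2] Q1=[P3,P4] Q2=[]
t=12-13: P1@Q0 runs 1, rem=1, I/O yield, promote→Q0. Q0=[P2,P1] Q1=[P3,P4] Q2=[]
t=13-15: P2@Q0 runs 2, rem=7, I/O yield, promote→Q0. Q0=[P1,P2] Q1=[P3,P4] Q2=[]
t=15-16: P1@Q0 runs 1, rem=0, completes. Q0=[P2] Q1=[P3,P4] Q2=[]
t=16-18: P2@Q0 runs 2, rem=5, I/O yield, promote→Q0. Q0=[P2] Q1=[P3,P4] Q2=[]
t=18-20: P2@Q0 runs 2, rem=3, I/O yield, promote→Q0. Q0=[P2] Q1=[P3,P4] Q2=[]
t=20-22: P2@Q0 runs 2, rem=1, I/O yield, promote→Q0. Q0=[P2] Q1=[P3,P4] Q2=[]
t=22-23: P2@Q0 runs 1, rem=0, completes. Q0=[] Q1=[P3,P4] Q2=[]
t=23-29: P3@Q1 runs 6, rem=3, quantum used, demote→Q2. Q0=[] Q1=[P4] Q2=[P3]
t=29-35: P4@Q1 runs 6, rem=6, quantum used, demote→Q2. Q0=[] Q1=[] Q2=[P3,P4]
t=35-38: P3@Q2 runs 3, rem=0, completes. Q0=[] Q1=[] Q2=[P4]
t=38-44: P4@Q2 runs 6, rem=0, completes. Q0=[] Q1=[] Q2=[]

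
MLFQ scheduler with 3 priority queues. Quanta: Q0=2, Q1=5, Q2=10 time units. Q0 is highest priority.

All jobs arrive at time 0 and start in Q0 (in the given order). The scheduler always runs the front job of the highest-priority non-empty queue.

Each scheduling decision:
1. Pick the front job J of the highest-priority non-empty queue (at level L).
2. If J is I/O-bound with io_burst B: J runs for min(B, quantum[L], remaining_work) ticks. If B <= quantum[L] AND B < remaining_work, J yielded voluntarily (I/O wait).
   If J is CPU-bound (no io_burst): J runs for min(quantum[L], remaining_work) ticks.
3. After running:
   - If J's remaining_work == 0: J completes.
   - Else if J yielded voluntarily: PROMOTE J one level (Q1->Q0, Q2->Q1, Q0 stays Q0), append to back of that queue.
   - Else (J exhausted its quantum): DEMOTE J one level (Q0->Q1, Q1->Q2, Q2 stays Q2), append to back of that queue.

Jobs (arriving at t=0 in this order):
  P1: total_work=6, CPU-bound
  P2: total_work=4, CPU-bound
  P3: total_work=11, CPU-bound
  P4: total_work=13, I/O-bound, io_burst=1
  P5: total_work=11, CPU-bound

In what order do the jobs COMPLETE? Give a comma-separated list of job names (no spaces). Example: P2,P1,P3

t=0-2: P1@Q0 runs 2, rem=4, quantum used, demote→Q1. Q0=[P2,P3,P4,P5] Q1=[P1] Q2=[]
t=2-4: P2@Q0 runs 2, rem=2, quantum used, demote→Q1. Q0=[P3,P4,P5] Q1=[P1,P2] Q2=[]
t=4-6: P3@Q0 runs 2, rem=9, quantum used, demote→Q1. Q0=[P4,P5] Q1=[P1,P2,P3] Q2=[]
t=6-7: P4@Q0 runs 1, rem=12, I/O yield, promote→Q0. Q0=[P5,P4] Q1=[P1,P2,P3] Q2=[]
t=7-9: P5@Q0 runs 2, rem=9, quantum used, demote→Q1. Q0=[P4] Q1=[P1,P2,P3,P5] Q2=[]
t=9-10: P4@Q0 runs 1, rem=11, I/O yield, promote→Q0. Q0=[P4] Q1=[P1,P2,P3,P5] Q2=[]
t=10-11: P4@Q0 runs 1, rem=10, I/O yield, promote→Q0. Q0=[P4] Q1=[P1,P2,P3,P5] Q2=[]
t=11-12: P4@Q0 runs 1, rem=9, I/O yield, promote→Q0. Q0=[P4] Q1=[P1,P2,P3,P5] Q2=[]
t=12-13: P4@Q0 runs 1, rem=8, I/O yield, promote→Q0. Q0=[P4] Q1=[P1,P2,P3,P5] Q2=[]
t=13-14: P4@Q0 runs 1, rem=7, I/O yield, promote→Q0. Q0=[P4] Q1=[P1,P2,P3,P5] Q2=[]
t=14-15: P4@Q0 runs 1, rem=6, I/O yield, promote→Q0. Q0=[P4] Q1=[P1,P2,P3,P5] Q2=[]
t=15-16: P4@Q0 runs 1, rem=5, I/O yield, promote→Q0. Q0=[P4] Q1=[P1,P2,P3,P5] Q2=[]
t=16-17: P4@Q0 runs 1, rem=4, I/O yield, promote→Q0. Q0=[P4] Q1=[P1,P2,P3,P5] Q2=[]
t=17-18: P4@Q0 runs 1, rem=3, I/O yield, promote→Q0. Q0=[P4] Q1=[P1,P2,P3,P5] Q2=[]
t=18-19: P4@Q0 runs 1, rem=2, I/O yield, promote→Q0. Q0=[P4] Q1=[P1,P2,P3,P5] Q2=[]
t=19-20: P4@Q0 runs 1, rem=1, I/O yield, promote→Q0. Q0=[P4] Q1=[P1,P2,P3,P5] Q2=[]
t=20-21: P4@Q0 runs 1, rem=0, completes. Q0=[] Q1=[P1,P2,P3,P5] Q2=[]
t=21-25: P1@Q1 runs 4, rem=0, completes. Q0=[] Q1=[P2,P3,P5] Q2=[]
t=25-27: P2@Q1 runs 2, rem=0, completes. Q0=[] Q1=[P3,P5] Q2=[]
t=27-32: P3@Q1 runs 5, rem=4, quantum used, demote→Q2. Q0=[] Q1=[P5] Q2=[P3]
t=32-37: P5@Q1 runs 5, rem=4, quantum used, demote→Q2. Q0=[] Q1=[] Q2=[P3,P5]
t=37-41: P3@Q2 runs 4, rem=0, completes. Q0=[] Q1=[] Q2=[P5]
t=41-45: P5@Q2 runs 4, rem=0, completes. Q0=[] Q1=[] Q2=[]

Answer: P4,P1,P2,P3,P5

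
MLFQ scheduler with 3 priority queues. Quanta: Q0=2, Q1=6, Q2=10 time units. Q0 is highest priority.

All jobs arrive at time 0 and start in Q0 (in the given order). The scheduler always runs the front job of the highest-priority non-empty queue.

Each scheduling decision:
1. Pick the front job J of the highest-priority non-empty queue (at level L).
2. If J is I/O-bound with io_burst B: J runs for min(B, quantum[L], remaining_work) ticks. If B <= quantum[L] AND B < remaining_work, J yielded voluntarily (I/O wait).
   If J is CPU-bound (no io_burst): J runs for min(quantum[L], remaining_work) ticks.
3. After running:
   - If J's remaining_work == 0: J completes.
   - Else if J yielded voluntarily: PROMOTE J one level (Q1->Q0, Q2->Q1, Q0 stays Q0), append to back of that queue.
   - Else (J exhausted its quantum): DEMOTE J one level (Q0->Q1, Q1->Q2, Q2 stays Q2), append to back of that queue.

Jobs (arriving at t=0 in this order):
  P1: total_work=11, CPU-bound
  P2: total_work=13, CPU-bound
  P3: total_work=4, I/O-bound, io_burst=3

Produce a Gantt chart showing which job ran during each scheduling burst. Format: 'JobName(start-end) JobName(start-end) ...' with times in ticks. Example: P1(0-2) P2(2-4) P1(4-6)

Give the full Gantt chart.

t=0-2: P1@Q0 runs 2, rem=9, quantum used, demote→Q1. Q0=[P2,P3] Q1=[P1] Q2=[]
t=2-4: P2@Q0 runs 2, rem=11, quantum used, demote→Q1. Q0=[P3] Q1=[P1,P2] Q2=[]
t=4-6: P3@Q0 runs 2, rem=2, quantum used, demote→Q1. Q0=[] Q1=[P1,P2,P3] Q2=[]
t=6-12: P1@Q1 runs 6, rem=3, quantum used, demote→Q2. Q0=[] Q1=[P2,P3] Q2=[P1]
t=12-18: P2@Q1 runs 6, rem=5, quantum used, demote→Q2. Q0=[] Q1=[P3] Q2=[P1,P2]
t=18-20: P3@Q1 runs 2, rem=0, completes. Q0=[] Q1=[] Q2=[P1,P2]
t=20-23: P1@Q2 runs 3, rem=0, completes. Q0=[] Q1=[] Q2=[P2]
t=23-28: P2@Q2 runs 5, rem=0, completes. Q0=[] Q1=[] Q2=[]

Answer: P1(0-2) P2(2-4) P3(4-6) P1(6-12) P2(12-18) P3(18-20) P1(20-23) P2(23-28)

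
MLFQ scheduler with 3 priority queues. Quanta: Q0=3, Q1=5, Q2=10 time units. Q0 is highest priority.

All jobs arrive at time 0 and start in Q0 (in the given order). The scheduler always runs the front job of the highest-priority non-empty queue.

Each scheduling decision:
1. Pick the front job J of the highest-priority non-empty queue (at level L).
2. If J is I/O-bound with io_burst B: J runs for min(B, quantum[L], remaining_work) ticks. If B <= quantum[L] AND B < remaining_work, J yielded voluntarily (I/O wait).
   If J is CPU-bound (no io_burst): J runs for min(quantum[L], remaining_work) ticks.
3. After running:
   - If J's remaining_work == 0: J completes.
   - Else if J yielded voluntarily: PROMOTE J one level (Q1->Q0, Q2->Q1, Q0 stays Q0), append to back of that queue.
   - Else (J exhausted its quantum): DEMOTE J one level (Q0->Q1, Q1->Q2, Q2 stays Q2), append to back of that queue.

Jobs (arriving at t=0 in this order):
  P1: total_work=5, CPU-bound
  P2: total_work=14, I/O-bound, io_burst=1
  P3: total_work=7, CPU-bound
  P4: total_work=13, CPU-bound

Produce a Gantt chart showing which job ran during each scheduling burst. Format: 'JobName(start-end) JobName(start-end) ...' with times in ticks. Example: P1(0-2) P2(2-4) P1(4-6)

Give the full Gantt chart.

Answer: P1(0-3) P2(3-4) P3(4-7) P4(7-10) P2(10-11) P2(11-12) P2(12-13) P2(13-14) P2(14-15) P2(15-16) P2(16-17) P2(17-18) P2(18-19) P2(19-20) P2(20-21) P2(21-22) P2(22-23) P1(23-25) P3(25-29) P4(29-34) P4(34-39)

Derivation:
t=0-3: P1@Q0 runs 3, rem=2, quantum used, demote→Q1. Q0=[P2,P3,P4] Q1=[P1] Q2=[]
t=3-4: P2@Q0 runs 1, rem=13, I/O yield, promote→Q0. Q0=[P3,P4,P2] Q1=[P1] Q2=[]
t=4-7: P3@Q0 runs 3, rem=4, quantum used, demote→Q1. Q0=[P4,P2] Q1=[P1,P3] Q2=[]
t=7-10: P4@Q0 runs 3, rem=10, quantum used, demote→Q1. Q0=[P2] Q1=[P1,P3,P4] Q2=[]
t=10-11: P2@Q0 runs 1, rem=12, I/O yield, promote→Q0. Q0=[P2] Q1=[P1,P3,P4] Q2=[]
t=11-12: P2@Q0 runs 1, rem=11, I/O yield, promote→Q0. Q0=[P2] Q1=[P1,P3,P4] Q2=[]
t=12-13: P2@Q0 runs 1, rem=10, I/O yield, promote→Q0. Q0=[P2] Q1=[P1,P3,P4] Q2=[]
t=13-14: P2@Q0 runs 1, rem=9, I/O yield, promote→Q0. Q0=[P2] Q1=[P1,P3,P4] Q2=[]
t=14-15: P2@Q0 runs 1, rem=8, I/O yield, promote→Q0. Q0=[P2] Q1=[P1,P3,P4] Q2=[]
t=15-16: P2@Q0 runs 1, rem=7, I/O yield, promote→Q0. Q0=[P2] Q1=[P1,P3,P4] Q2=[]
t=16-17: P2@Q0 runs 1, rem=6, I/O yield, promote→Q0. Q0=[P2] Q1=[P1,P3,P4] Q2=[]
t=17-18: P2@Q0 runs 1, rem=5, I/O yield, promote→Q0. Q0=[P2] Q1=[P1,P3,P4] Q2=[]
t=18-19: P2@Q0 runs 1, rem=4, I/O yield, promote→Q0. Q0=[P2] Q1=[P1,P3,P4] Q2=[]
t=19-20: P2@Q0 runs 1, rem=3, I/O yield, promote→Q0. Q0=[P2] Q1=[P1,P3,P4] Q2=[]
t=20-21: P2@Q0 runs 1, rem=2, I/O yield, promote→Q0. Q0=[P2] Q1=[P1,P3,P4] Q2=[]
t=21-22: P2@Q0 runs 1, rem=1, I/O yield, promote→Q0. Q0=[P2] Q1=[P1,P3,P4] Q2=[]
t=22-23: P2@Q0 runs 1, rem=0, completes. Q0=[] Q1=[P1,P3,P4] Q2=[]
t=23-25: P1@Q1 runs 2, rem=0, completes. Q0=[] Q1=[P3,P4] Q2=[]
t=25-29: P3@Q1 runs 4, rem=0, completes. Q0=[] Q1=[P4] Q2=[]
t=29-34: P4@Q1 runs 5, rem=5, quantum used, demote→Q2. Q0=[] Q1=[] Q2=[P4]
t=34-39: P4@Q2 runs 5, rem=0, completes. Q0=[] Q1=[] Q2=[]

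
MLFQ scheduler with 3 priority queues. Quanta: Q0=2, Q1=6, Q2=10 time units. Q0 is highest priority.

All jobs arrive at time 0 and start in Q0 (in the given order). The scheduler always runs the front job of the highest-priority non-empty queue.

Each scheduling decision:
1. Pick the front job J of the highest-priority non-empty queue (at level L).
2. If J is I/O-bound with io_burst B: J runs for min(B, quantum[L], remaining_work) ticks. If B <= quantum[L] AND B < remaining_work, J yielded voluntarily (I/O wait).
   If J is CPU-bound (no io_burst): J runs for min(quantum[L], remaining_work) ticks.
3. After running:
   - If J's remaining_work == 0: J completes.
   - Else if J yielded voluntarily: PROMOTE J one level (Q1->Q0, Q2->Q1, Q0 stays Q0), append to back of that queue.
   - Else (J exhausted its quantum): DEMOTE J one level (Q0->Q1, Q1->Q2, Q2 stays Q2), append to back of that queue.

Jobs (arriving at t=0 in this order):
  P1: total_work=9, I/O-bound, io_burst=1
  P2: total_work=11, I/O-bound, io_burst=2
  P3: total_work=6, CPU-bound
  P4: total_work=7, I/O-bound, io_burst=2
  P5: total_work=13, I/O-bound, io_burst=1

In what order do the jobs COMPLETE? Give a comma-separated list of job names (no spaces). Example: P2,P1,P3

t=0-1: P1@Q0 runs 1, rem=8, I/O yield, promote→Q0. Q0=[P2,P3,P4,P5,P1] Q1=[] Q2=[]
t=1-3: P2@Q0 runs 2, rem=9, I/O yield, promote→Q0. Q0=[P3,P4,P5,P1,P2] Q1=[] Q2=[]
t=3-5: P3@Q0 runs 2, rem=4, quantum used, demote→Q1. Q0=[P4,P5,P1,P2] Q1=[P3] Q2=[]
t=5-7: P4@Q0 runs 2, rem=5, I/O yield, promote→Q0. Q0=[P5,P1,P2,P4] Q1=[P3] Q2=[]
t=7-8: P5@Q0 runs 1, rem=12, I/O yield, promote→Q0. Q0=[P1,P2,P4,P5] Q1=[P3] Q2=[]
t=8-9: P1@Q0 runs 1, rem=7, I/O yield, promote→Q0. Q0=[P2,P4,P5,P1] Q1=[P3] Q2=[]
t=9-11: P2@Q0 runs 2, rem=7, I/O yield, promote→Q0. Q0=[P4,P5,P1,P2] Q1=[P3] Q2=[]
t=11-13: P4@Q0 runs 2, rem=3, I/O yield, promote→Q0. Q0=[P5,P1,P2,P4] Q1=[P3] Q2=[]
t=13-14: P5@Q0 runs 1, rem=11, I/O yield, promote→Q0. Q0=[P1,P2,P4,P5] Q1=[P3] Q2=[]
t=14-15: P1@Q0 runs 1, rem=6, I/O yield, promote→Q0. Q0=[P2,P4,P5,P1] Q1=[P3] Q2=[]
t=15-17: P2@Q0 runs 2, rem=5, I/O yield, promote→Q0. Q0=[P4,P5,P1,P2] Q1=[P3] Q2=[]
t=17-19: P4@Q0 runs 2, rem=1, I/O yield, promote→Q0. Q0=[P5,P1,P2,P4] Q1=[P3] Q2=[]
t=19-20: P5@Q0 runs 1, rem=10, I/O yield, promote→Q0. Q0=[P1,P2,P4,P5] Q1=[P3] Q2=[]
t=20-21: P1@Q0 runs 1, rem=5, I/O yield, promote→Q0. Q0=[P2,P4,P5,P1] Q1=[P3] Q2=[]
t=21-23: P2@Q0 runs 2, rem=3, I/O yield, promote→Q0. Q0=[P4,P5,P1,P2] Q1=[P3] Q2=[]
t=23-24: P4@Q0 runs 1, rem=0, completes. Q0=[P5,P1,P2] Q1=[P3] Q2=[]
t=24-25: P5@Q0 runs 1, rem=9, I/O yield, promote→Q0. Q0=[P1,P2,P5] Q1=[P3] Q2=[]
t=25-26: P1@Q0 runs 1, rem=4, I/O yield, promote→Q0. Q0=[P2,P5,P1] Q1=[P3] Q2=[]
t=26-28: P2@Q0 runs 2, rem=1, I/O yield, promote→Q0. Q0=[P5,P1,P2] Q1=[P3] Q2=[]
t=28-29: P5@Q0 runs 1, rem=8, I/O yield, promote→Q0. Q0=[P1,P2,P5] Q1=[P3] Q2=[]
t=29-30: P1@Q0 runs 1, rem=3, I/O yield, promote→Q0. Q0=[P2,P5,P1] Q1=[P3] Q2=[]
t=30-31: P2@Q0 runs 1, rem=0, completes. Q0=[P5,P1] Q1=[P3] Q2=[]
t=31-32: P5@Q0 runs 1, rem=7, I/O yield, promote→Q0. Q0=[P1,P5] Q1=[P3] Q2=[]
t=32-33: P1@Q0 runs 1, rem=2, I/O yield, promote→Q0. Q0=[P5,P1] Q1=[P3] Q2=[]
t=33-34: P5@Q0 runs 1, rem=6, I/O yield, promote→Q0. Q0=[P1,P5] Q1=[P3] Q2=[]
t=34-35: P1@Q0 runs 1, rem=1, I/O yield, promote→Q0. Q0=[P5,P1] Q1=[P3] Q2=[]
t=35-36: P5@Q0 runs 1, rem=5, I/O yield, promote→Q0. Q0=[P1,P5] Q1=[P3] Q2=[]
t=36-37: P1@Q0 runs 1, rem=0, completes. Q0=[P5] Q1=[P3] Q2=[]
t=37-38: P5@Q0 runs 1, rem=4, I/O yield, promote→Q0. Q0=[P5] Q1=[P3] Q2=[]
t=38-39: P5@Q0 runs 1, rem=3, I/O yield, promote→Q0. Q0=[P5] Q1=[P3] Q2=[]
t=39-40: P5@Q0 runs 1, rem=2, I/O yield, promote→Q0. Q0=[P5] Q1=[P3] Q2=[]
t=40-41: P5@Q0 runs 1, rem=1, I/O yield, promote→Q0. Q0=[P5] Q1=[P3] Q2=[]
t=41-42: P5@Q0 runs 1, rem=0, completes. Q0=[] Q1=[P3] Q2=[]
t=42-46: P3@Q1 runs 4, rem=0, completes. Q0=[] Q1=[] Q2=[]

Answer: P4,P2,P1,P5,P3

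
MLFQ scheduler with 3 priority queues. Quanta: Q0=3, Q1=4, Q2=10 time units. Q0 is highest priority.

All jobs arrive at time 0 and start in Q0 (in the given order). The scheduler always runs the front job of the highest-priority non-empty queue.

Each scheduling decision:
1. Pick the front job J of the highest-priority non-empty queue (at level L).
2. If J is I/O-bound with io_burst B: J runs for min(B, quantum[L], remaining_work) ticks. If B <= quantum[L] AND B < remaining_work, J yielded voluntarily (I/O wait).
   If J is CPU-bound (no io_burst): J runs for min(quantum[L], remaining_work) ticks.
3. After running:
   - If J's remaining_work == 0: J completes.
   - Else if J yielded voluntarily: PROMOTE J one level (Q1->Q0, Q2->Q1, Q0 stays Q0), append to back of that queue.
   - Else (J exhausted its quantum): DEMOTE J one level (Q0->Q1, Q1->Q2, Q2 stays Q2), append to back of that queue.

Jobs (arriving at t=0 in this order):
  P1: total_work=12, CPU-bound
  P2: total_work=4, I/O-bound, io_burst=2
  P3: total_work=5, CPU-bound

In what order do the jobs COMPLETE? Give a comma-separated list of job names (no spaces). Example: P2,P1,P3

t=0-3: P1@Q0 runs 3, rem=9, quantum used, demote→Q1. Q0=[P2,P3] Q1=[P1] Q2=[]
t=3-5: P2@Q0 runs 2, rem=2, I/O yield, promote→Q0. Q0=[P3,P2] Q1=[P1] Q2=[]
t=5-8: P3@Q0 runs 3, rem=2, quantum used, demote→Q1. Q0=[P2] Q1=[P1,P3] Q2=[]
t=8-10: P2@Q0 runs 2, rem=0, completes. Q0=[] Q1=[P1,P3] Q2=[]
t=10-14: P1@Q1 runs 4, rem=5, quantum used, demote→Q2. Q0=[] Q1=[P3] Q2=[P1]
t=14-16: P3@Q1 runs 2, rem=0, completes. Q0=[] Q1=[] Q2=[P1]
t=16-21: P1@Q2 runs 5, rem=0, completes. Q0=[] Q1=[] Q2=[]

Answer: P2,P3,P1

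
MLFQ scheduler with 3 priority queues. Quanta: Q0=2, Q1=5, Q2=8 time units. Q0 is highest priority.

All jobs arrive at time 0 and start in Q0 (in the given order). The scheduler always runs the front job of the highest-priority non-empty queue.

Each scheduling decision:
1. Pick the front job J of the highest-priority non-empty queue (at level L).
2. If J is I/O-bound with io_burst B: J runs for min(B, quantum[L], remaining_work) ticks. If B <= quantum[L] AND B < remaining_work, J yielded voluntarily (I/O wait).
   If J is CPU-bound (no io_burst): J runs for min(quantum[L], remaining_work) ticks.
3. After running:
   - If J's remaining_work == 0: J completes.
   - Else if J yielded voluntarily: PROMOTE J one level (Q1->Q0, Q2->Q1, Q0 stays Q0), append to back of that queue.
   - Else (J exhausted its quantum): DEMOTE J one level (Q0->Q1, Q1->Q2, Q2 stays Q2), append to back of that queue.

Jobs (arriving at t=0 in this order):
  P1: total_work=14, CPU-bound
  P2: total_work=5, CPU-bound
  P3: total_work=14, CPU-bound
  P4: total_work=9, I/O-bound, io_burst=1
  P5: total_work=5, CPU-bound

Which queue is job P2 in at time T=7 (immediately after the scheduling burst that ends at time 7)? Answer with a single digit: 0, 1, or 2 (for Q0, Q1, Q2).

t=0-2: P1@Q0 runs 2, rem=12, quantum used, demote→Q1. Q0=[P2,P3,P4,P5] Q1=[P1] Q2=[]
t=2-4: P2@Q0 runs 2, rem=3, quantum used, demote→Q1. Q0=[P3,P4,P5] Q1=[P1,P2] Q2=[]
t=4-6: P3@Q0 runs 2, rem=12, quantum used, demote→Q1. Q0=[P4,P5] Q1=[P1,P2,P3] Q2=[]
t=6-7: P4@Q0 runs 1, rem=8, I/O yield, promote→Q0. Q0=[P5,P4] Q1=[P1,P2,P3] Q2=[]
t=7-9: P5@Q0 runs 2, rem=3, quantum used, demote→Q1. Q0=[P4] Q1=[P1,P2,P3,P5] Q2=[]
t=9-10: P4@Q0 runs 1, rem=7, I/O yield, promote→Q0. Q0=[P4] Q1=[P1,P2,P3,P5] Q2=[]
t=10-11: P4@Q0 runs 1, rem=6, I/O yield, promote→Q0. Q0=[P4] Q1=[P1,P2,P3,P5] Q2=[]
t=11-12: P4@Q0 runs 1, rem=5, I/O yield, promote→Q0. Q0=[P4] Q1=[P1,P2,P3,P5] Q2=[]
t=12-13: P4@Q0 runs 1, rem=4, I/O yield, promote→Q0. Q0=[P4] Q1=[P1,P2,P3,P5] Q2=[]
t=13-14: P4@Q0 runs 1, rem=3, I/O yield, promote→Q0. Q0=[P4] Q1=[P1,P2,P3,P5] Q2=[]
t=14-15: P4@Q0 runs 1, rem=2, I/O yield, promote→Q0. Q0=[P4] Q1=[P1,P2,P3,P5] Q2=[]
t=15-16: P4@Q0 runs 1, rem=1, I/O yield, promote→Q0. Q0=[P4] Q1=[P1,P2,P3,P5] Q2=[]
t=16-17: P4@Q0 runs 1, rem=0, completes. Q0=[] Q1=[P1,P2,P3,P5] Q2=[]
t=17-22: P1@Q1 runs 5, rem=7, quantum used, demote→Q2. Q0=[] Q1=[P2,P3,P5] Q2=[P1]
t=22-25: P2@Q1 runs 3, rem=0, completes. Q0=[] Q1=[P3,P5] Q2=[P1]
t=25-30: P3@Q1 runs 5, rem=7, quantum used, demote→Q2. Q0=[] Q1=[P5] Q2=[P1,P3]
t=30-33: P5@Q1 runs 3, rem=0, completes. Q0=[] Q1=[] Q2=[P1,P3]
t=33-40: P1@Q2 runs 7, rem=0, completes. Q0=[] Q1=[] Q2=[P3]
t=40-47: P3@Q2 runs 7, rem=0, completes. Q0=[] Q1=[] Q2=[]

Answer: 1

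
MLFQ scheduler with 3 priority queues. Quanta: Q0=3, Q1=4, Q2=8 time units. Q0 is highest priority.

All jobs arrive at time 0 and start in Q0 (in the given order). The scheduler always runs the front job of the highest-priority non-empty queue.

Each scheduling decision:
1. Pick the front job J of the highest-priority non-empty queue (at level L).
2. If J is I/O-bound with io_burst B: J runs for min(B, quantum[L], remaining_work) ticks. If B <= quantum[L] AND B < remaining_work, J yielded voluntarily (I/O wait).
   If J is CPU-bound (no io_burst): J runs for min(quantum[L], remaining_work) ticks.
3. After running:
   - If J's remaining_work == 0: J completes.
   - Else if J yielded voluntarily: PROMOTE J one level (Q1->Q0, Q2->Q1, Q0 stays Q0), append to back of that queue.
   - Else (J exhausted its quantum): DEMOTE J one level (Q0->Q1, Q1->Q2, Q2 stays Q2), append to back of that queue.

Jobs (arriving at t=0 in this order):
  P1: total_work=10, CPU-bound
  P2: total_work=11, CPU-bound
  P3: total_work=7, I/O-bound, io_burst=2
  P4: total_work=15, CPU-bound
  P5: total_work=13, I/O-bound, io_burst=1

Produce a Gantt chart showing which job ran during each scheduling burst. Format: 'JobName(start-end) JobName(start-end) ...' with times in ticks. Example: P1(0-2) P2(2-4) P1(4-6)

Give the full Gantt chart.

Answer: P1(0-3) P2(3-6) P3(6-8) P4(8-11) P5(11-12) P3(12-14) P5(14-15) P3(15-17) P5(17-18) P3(18-19) P5(19-20) P5(20-21) P5(21-22) P5(22-23) P5(23-24) P5(24-25) P5(25-26) P5(26-27) P5(27-28) P5(28-29) P1(29-33) P2(33-37) P4(37-41) P1(41-44) P2(44-48) P4(48-56)

Derivation:
t=0-3: P1@Q0 runs 3, rem=7, quantum used, demote→Q1. Q0=[P2,P3,P4,P5] Q1=[P1] Q2=[]
t=3-6: P2@Q0 runs 3, rem=8, quantum used, demote→Q1. Q0=[P3,P4,P5] Q1=[P1,P2] Q2=[]
t=6-8: P3@Q0 runs 2, rem=5, I/O yield, promote→Q0. Q0=[P4,P5,P3] Q1=[P1,P2] Q2=[]
t=8-11: P4@Q0 runs 3, rem=12, quantum used, demote→Q1. Q0=[P5,P3] Q1=[P1,P2,P4] Q2=[]
t=11-12: P5@Q0 runs 1, rem=12, I/O yield, promote→Q0. Q0=[P3,P5] Q1=[P1,P2,P4] Q2=[]
t=12-14: P3@Q0 runs 2, rem=3, I/O yield, promote→Q0. Q0=[P5,P3] Q1=[P1,P2,P4] Q2=[]
t=14-15: P5@Q0 runs 1, rem=11, I/O yield, promote→Q0. Q0=[P3,P5] Q1=[P1,P2,P4] Q2=[]
t=15-17: P3@Q0 runs 2, rem=1, I/O yield, promote→Q0. Q0=[P5,P3] Q1=[P1,P2,P4] Q2=[]
t=17-18: P5@Q0 runs 1, rem=10, I/O yield, promote→Q0. Q0=[P3,P5] Q1=[P1,P2,P4] Q2=[]
t=18-19: P3@Q0 runs 1, rem=0, completes. Q0=[P5] Q1=[P1,P2,P4] Q2=[]
t=19-20: P5@Q0 runs 1, rem=9, I/O yield, promote→Q0. Q0=[P5] Q1=[P1,P2,P4] Q2=[]
t=20-21: P5@Q0 runs 1, rem=8, I/O yield, promote→Q0. Q0=[P5] Q1=[P1,P2,P4] Q2=[]
t=21-22: P5@Q0 runs 1, rem=7, I/O yield, promote→Q0. Q0=[P5] Q1=[P1,P2,P4] Q2=[]
t=22-23: P5@Q0 runs 1, rem=6, I/O yield, promote→Q0. Q0=[P5] Q1=[P1,P2,P4] Q2=[]
t=23-24: P5@Q0 runs 1, rem=5, I/O yield, promote→Q0. Q0=[P5] Q1=[P1,P2,P4] Q2=[]
t=24-25: P5@Q0 runs 1, rem=4, I/O yield, promote→Q0. Q0=[P5] Q1=[P1,P2,P4] Q2=[]
t=25-26: P5@Q0 runs 1, rem=3, I/O yield, promote→Q0. Q0=[P5] Q1=[P1,P2,P4] Q2=[]
t=26-27: P5@Q0 runs 1, rem=2, I/O yield, promote→Q0. Q0=[P5] Q1=[P1,P2,P4] Q2=[]
t=27-28: P5@Q0 runs 1, rem=1, I/O yield, promote→Q0. Q0=[P5] Q1=[P1,P2,P4] Q2=[]
t=28-29: P5@Q0 runs 1, rem=0, completes. Q0=[] Q1=[P1,P2,P4] Q2=[]
t=29-33: P1@Q1 runs 4, rem=3, quantum used, demote→Q2. Q0=[] Q1=[P2,P4] Q2=[P1]
t=33-37: P2@Q1 runs 4, rem=4, quantum used, demote→Q2. Q0=[] Q1=[P4] Q2=[P1,P2]
t=37-41: P4@Q1 runs 4, rem=8, quantum used, demote→Q2. Q0=[] Q1=[] Q2=[P1,P2,P4]
t=41-44: P1@Q2 runs 3, rem=0, completes. Q0=[] Q1=[] Q2=[P2,P4]
t=44-48: P2@Q2 runs 4, rem=0, completes. Q0=[] Q1=[] Q2=[P4]
t=48-56: P4@Q2 runs 8, rem=0, completes. Q0=[] Q1=[] Q2=[]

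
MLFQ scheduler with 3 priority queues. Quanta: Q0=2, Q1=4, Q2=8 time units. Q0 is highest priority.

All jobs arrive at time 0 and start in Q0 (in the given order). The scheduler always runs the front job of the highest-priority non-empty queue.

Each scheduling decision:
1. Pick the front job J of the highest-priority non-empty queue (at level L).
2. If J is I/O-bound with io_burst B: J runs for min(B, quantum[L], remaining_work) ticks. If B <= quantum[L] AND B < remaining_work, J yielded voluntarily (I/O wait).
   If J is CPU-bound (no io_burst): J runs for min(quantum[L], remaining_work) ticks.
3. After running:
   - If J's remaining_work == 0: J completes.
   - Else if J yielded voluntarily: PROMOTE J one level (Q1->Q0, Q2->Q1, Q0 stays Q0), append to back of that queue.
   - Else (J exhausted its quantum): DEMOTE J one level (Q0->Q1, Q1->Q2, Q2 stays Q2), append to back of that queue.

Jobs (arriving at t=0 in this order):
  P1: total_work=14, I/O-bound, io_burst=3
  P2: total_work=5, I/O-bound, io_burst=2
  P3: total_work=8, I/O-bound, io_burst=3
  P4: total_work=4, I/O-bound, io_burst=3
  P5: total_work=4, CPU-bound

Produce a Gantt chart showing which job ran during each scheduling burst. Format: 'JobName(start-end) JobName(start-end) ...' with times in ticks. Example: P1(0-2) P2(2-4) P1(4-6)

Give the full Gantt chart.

Answer: P1(0-2) P2(2-4) P3(4-6) P4(6-8) P5(8-10) P2(10-12) P2(12-13) P1(13-16) P1(16-18) P3(18-21) P3(21-23) P4(23-25) P5(25-27) P1(27-30) P1(30-32) P3(32-33) P1(33-35)

Derivation:
t=0-2: P1@Q0 runs 2, rem=12, quantum used, demote→Q1. Q0=[P2,P3,P4,P5] Q1=[P1] Q2=[]
t=2-4: P2@Q0 runs 2, rem=3, I/O yield, promote→Q0. Q0=[P3,P4,P5,P2] Q1=[P1] Q2=[]
t=4-6: P3@Q0 runs 2, rem=6, quantum used, demote→Q1. Q0=[P4,P5,P2] Q1=[P1,P3] Q2=[]
t=6-8: P4@Q0 runs 2, rem=2, quantum used, demote→Q1. Q0=[P5,P2] Q1=[P1,P3,P4] Q2=[]
t=8-10: P5@Q0 runs 2, rem=2, quantum used, demote→Q1. Q0=[P2] Q1=[P1,P3,P4,P5] Q2=[]
t=10-12: P2@Q0 runs 2, rem=1, I/O yield, promote→Q0. Q0=[P2] Q1=[P1,P3,P4,P5] Q2=[]
t=12-13: P2@Q0 runs 1, rem=0, completes. Q0=[] Q1=[P1,P3,P4,P5] Q2=[]
t=13-16: P1@Q1 runs 3, rem=9, I/O yield, promote→Q0. Q0=[P1] Q1=[P3,P4,P5] Q2=[]
t=16-18: P1@Q0 runs 2, rem=7, quantum used, demote→Q1. Q0=[] Q1=[P3,P4,P5,P1] Q2=[]
t=18-21: P3@Q1 runs 3, rem=3, I/O yield, promote→Q0. Q0=[P3] Q1=[P4,P5,P1] Q2=[]
t=21-23: P3@Q0 runs 2, rem=1, quantum used, demote→Q1. Q0=[] Q1=[P4,P5,P1,P3] Q2=[]
t=23-25: P4@Q1 runs 2, rem=0, completes. Q0=[] Q1=[P5,P1,P3] Q2=[]
t=25-27: P5@Q1 runs 2, rem=0, completes. Q0=[] Q1=[P1,P3] Q2=[]
t=27-30: P1@Q1 runs 3, rem=4, I/O yield, promote→Q0. Q0=[P1] Q1=[P3] Q2=[]
t=30-32: P1@Q0 runs 2, rem=2, quantum used, demote→Q1. Q0=[] Q1=[P3,P1] Q2=[]
t=32-33: P3@Q1 runs 1, rem=0, completes. Q0=[] Q1=[P1] Q2=[]
t=33-35: P1@Q1 runs 2, rem=0, completes. Q0=[] Q1=[] Q2=[]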